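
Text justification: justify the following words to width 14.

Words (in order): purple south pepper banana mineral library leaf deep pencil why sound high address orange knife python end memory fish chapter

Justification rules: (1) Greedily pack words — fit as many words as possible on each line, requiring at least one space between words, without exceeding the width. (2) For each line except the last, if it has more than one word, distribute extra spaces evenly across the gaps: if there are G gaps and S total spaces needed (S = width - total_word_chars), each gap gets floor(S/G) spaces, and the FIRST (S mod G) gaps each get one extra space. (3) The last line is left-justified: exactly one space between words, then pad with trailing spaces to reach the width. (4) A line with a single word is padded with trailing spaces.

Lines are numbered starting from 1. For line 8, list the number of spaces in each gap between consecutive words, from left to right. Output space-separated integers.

Answer: 3

Derivation:
Line 1: ['purple', 'south'] (min_width=12, slack=2)
Line 2: ['pepper', 'banana'] (min_width=13, slack=1)
Line 3: ['mineral'] (min_width=7, slack=7)
Line 4: ['library', 'leaf'] (min_width=12, slack=2)
Line 5: ['deep', 'pencil'] (min_width=11, slack=3)
Line 6: ['why', 'sound', 'high'] (min_width=14, slack=0)
Line 7: ['address', 'orange'] (min_width=14, slack=0)
Line 8: ['knife', 'python'] (min_width=12, slack=2)
Line 9: ['end', 'memory'] (min_width=10, slack=4)
Line 10: ['fish', 'chapter'] (min_width=12, slack=2)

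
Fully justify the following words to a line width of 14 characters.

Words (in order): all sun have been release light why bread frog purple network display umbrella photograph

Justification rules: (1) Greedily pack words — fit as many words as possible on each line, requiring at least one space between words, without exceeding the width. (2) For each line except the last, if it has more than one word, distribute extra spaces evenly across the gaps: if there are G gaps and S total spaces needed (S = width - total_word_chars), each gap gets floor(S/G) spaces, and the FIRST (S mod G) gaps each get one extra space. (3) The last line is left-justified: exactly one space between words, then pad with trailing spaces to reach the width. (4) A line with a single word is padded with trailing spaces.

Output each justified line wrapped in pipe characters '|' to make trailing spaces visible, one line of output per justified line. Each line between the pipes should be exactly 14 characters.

Answer: |all  sun  have|
|been   release|
|light      why|
|bread     frog|
|purple network|
|display       |
|umbrella      |
|photograph    |

Derivation:
Line 1: ['all', 'sun', 'have'] (min_width=12, slack=2)
Line 2: ['been', 'release'] (min_width=12, slack=2)
Line 3: ['light', 'why'] (min_width=9, slack=5)
Line 4: ['bread', 'frog'] (min_width=10, slack=4)
Line 5: ['purple', 'network'] (min_width=14, slack=0)
Line 6: ['display'] (min_width=7, slack=7)
Line 7: ['umbrella'] (min_width=8, slack=6)
Line 8: ['photograph'] (min_width=10, slack=4)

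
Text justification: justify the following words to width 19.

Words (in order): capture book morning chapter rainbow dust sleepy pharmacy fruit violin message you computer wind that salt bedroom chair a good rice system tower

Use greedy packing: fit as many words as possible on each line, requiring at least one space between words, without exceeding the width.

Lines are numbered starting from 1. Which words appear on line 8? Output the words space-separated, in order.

Line 1: ['capture', 'book'] (min_width=12, slack=7)
Line 2: ['morning', 'chapter'] (min_width=15, slack=4)
Line 3: ['rainbow', 'dust', 'sleepy'] (min_width=19, slack=0)
Line 4: ['pharmacy', 'fruit'] (min_width=14, slack=5)
Line 5: ['violin', 'message', 'you'] (min_width=18, slack=1)
Line 6: ['computer', 'wind', 'that'] (min_width=18, slack=1)
Line 7: ['salt', 'bedroom', 'chair'] (min_width=18, slack=1)
Line 8: ['a', 'good', 'rice', 'system'] (min_width=18, slack=1)
Line 9: ['tower'] (min_width=5, slack=14)

Answer: a good rice system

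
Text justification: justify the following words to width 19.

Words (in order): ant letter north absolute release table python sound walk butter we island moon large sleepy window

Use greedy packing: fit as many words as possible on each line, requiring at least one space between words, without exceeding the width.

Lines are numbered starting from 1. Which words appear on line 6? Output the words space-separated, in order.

Answer: sleepy window

Derivation:
Line 1: ['ant', 'letter', 'north'] (min_width=16, slack=3)
Line 2: ['absolute', 'release'] (min_width=16, slack=3)
Line 3: ['table', 'python', 'sound'] (min_width=18, slack=1)
Line 4: ['walk', 'butter', 'we'] (min_width=14, slack=5)
Line 5: ['island', 'moon', 'large'] (min_width=17, slack=2)
Line 6: ['sleepy', 'window'] (min_width=13, slack=6)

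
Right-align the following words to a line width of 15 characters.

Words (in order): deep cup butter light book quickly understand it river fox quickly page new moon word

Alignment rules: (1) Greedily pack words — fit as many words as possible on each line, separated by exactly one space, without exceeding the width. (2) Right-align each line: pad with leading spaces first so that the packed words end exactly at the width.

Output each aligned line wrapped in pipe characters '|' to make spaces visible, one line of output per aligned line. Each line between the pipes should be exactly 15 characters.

Answer: |deep cup butter|
|     light book|
|        quickly|
|  understand it|
|      river fox|
|   quickly page|
|  new moon word|

Derivation:
Line 1: ['deep', 'cup', 'butter'] (min_width=15, slack=0)
Line 2: ['light', 'book'] (min_width=10, slack=5)
Line 3: ['quickly'] (min_width=7, slack=8)
Line 4: ['understand', 'it'] (min_width=13, slack=2)
Line 5: ['river', 'fox'] (min_width=9, slack=6)
Line 6: ['quickly', 'page'] (min_width=12, slack=3)
Line 7: ['new', 'moon', 'word'] (min_width=13, slack=2)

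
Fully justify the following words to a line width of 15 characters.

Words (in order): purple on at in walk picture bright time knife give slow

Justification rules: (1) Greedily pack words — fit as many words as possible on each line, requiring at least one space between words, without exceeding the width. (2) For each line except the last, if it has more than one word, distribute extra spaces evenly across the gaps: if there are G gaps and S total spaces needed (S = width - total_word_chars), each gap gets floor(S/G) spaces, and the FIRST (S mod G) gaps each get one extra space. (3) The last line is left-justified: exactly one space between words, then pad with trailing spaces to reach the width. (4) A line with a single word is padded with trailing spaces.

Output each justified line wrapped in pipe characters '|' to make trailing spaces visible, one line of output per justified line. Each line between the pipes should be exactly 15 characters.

Answer: |purple on at in|
|walk    picture|
|bright     time|
|knife give slow|

Derivation:
Line 1: ['purple', 'on', 'at', 'in'] (min_width=15, slack=0)
Line 2: ['walk', 'picture'] (min_width=12, slack=3)
Line 3: ['bright', 'time'] (min_width=11, slack=4)
Line 4: ['knife', 'give', 'slow'] (min_width=15, slack=0)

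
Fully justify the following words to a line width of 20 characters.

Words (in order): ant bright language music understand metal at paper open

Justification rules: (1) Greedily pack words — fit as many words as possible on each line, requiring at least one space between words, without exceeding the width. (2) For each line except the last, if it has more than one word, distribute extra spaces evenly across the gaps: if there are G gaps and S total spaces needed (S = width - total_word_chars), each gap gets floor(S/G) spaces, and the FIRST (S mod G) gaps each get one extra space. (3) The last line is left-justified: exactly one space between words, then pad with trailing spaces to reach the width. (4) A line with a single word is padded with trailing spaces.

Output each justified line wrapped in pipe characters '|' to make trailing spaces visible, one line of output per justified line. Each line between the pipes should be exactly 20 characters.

Line 1: ['ant', 'bright', 'language'] (min_width=19, slack=1)
Line 2: ['music', 'understand'] (min_width=16, slack=4)
Line 3: ['metal', 'at', 'paper', 'open'] (min_width=19, slack=1)

Answer: |ant  bright language|
|music     understand|
|metal at paper open |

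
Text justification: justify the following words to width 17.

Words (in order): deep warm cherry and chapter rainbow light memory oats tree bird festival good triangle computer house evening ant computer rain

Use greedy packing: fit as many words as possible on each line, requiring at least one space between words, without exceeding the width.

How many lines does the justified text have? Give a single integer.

Answer: 9

Derivation:
Line 1: ['deep', 'warm', 'cherry'] (min_width=16, slack=1)
Line 2: ['and', 'chapter'] (min_width=11, slack=6)
Line 3: ['rainbow', 'light'] (min_width=13, slack=4)
Line 4: ['memory', 'oats', 'tree'] (min_width=16, slack=1)
Line 5: ['bird', 'festival'] (min_width=13, slack=4)
Line 6: ['good', 'triangle'] (min_width=13, slack=4)
Line 7: ['computer', 'house'] (min_width=14, slack=3)
Line 8: ['evening', 'ant'] (min_width=11, slack=6)
Line 9: ['computer', 'rain'] (min_width=13, slack=4)
Total lines: 9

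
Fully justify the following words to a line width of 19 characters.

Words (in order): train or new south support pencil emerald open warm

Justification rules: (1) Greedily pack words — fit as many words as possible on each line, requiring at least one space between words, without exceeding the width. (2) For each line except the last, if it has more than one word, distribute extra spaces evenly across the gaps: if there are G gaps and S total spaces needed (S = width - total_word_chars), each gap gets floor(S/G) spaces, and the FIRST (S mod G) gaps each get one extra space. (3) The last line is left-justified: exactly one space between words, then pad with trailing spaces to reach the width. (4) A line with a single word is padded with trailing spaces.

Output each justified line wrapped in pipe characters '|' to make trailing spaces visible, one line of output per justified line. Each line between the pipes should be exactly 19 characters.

Answer: |train  or new south|
|support      pencil|
|emerald open warm  |

Derivation:
Line 1: ['train', 'or', 'new', 'south'] (min_width=18, slack=1)
Line 2: ['support', 'pencil'] (min_width=14, slack=5)
Line 3: ['emerald', 'open', 'warm'] (min_width=17, slack=2)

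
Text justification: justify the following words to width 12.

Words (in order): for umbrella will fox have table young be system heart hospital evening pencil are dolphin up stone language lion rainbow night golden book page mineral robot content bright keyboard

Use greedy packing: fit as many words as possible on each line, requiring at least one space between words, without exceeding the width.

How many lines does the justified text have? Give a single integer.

Line 1: ['for', 'umbrella'] (min_width=12, slack=0)
Line 2: ['will', 'fox'] (min_width=8, slack=4)
Line 3: ['have', 'table'] (min_width=10, slack=2)
Line 4: ['young', 'be'] (min_width=8, slack=4)
Line 5: ['system', 'heart'] (min_width=12, slack=0)
Line 6: ['hospital'] (min_width=8, slack=4)
Line 7: ['evening'] (min_width=7, slack=5)
Line 8: ['pencil', 'are'] (min_width=10, slack=2)
Line 9: ['dolphin', 'up'] (min_width=10, slack=2)
Line 10: ['stone'] (min_width=5, slack=7)
Line 11: ['language'] (min_width=8, slack=4)
Line 12: ['lion', 'rainbow'] (min_width=12, slack=0)
Line 13: ['night', 'golden'] (min_width=12, slack=0)
Line 14: ['book', 'page'] (min_width=9, slack=3)
Line 15: ['mineral'] (min_width=7, slack=5)
Line 16: ['robot'] (min_width=5, slack=7)
Line 17: ['content'] (min_width=7, slack=5)
Line 18: ['bright'] (min_width=6, slack=6)
Line 19: ['keyboard'] (min_width=8, slack=4)
Total lines: 19

Answer: 19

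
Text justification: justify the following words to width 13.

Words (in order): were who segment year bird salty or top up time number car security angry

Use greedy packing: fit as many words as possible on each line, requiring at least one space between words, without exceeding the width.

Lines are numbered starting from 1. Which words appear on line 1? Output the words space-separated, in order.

Line 1: ['were', 'who'] (min_width=8, slack=5)
Line 2: ['segment', 'year'] (min_width=12, slack=1)
Line 3: ['bird', 'salty', 'or'] (min_width=13, slack=0)
Line 4: ['top', 'up', 'time'] (min_width=11, slack=2)
Line 5: ['number', 'car'] (min_width=10, slack=3)
Line 6: ['security'] (min_width=8, slack=5)
Line 7: ['angry'] (min_width=5, slack=8)

Answer: were who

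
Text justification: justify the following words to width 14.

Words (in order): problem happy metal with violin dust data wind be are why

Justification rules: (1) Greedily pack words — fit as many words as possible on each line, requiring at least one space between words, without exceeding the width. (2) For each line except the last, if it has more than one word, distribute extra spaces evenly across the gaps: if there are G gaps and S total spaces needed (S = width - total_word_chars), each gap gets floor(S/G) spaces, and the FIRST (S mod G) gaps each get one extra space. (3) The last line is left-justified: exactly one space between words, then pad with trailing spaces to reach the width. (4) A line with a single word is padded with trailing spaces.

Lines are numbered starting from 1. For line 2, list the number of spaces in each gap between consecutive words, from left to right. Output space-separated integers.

Line 1: ['problem', 'happy'] (min_width=13, slack=1)
Line 2: ['metal', 'with'] (min_width=10, slack=4)
Line 3: ['violin', 'dust'] (min_width=11, slack=3)
Line 4: ['data', 'wind', 'be'] (min_width=12, slack=2)
Line 5: ['are', 'why'] (min_width=7, slack=7)

Answer: 5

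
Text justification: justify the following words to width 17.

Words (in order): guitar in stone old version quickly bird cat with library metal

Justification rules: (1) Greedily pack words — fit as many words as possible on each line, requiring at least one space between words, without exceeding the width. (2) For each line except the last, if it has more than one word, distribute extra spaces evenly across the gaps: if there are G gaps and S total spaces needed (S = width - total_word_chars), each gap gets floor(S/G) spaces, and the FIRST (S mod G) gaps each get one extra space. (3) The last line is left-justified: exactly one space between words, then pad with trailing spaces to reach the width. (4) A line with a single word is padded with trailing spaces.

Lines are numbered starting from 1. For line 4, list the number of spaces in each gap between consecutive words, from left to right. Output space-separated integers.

Answer: 6

Derivation:
Line 1: ['guitar', 'in', 'stone'] (min_width=15, slack=2)
Line 2: ['old', 'version'] (min_width=11, slack=6)
Line 3: ['quickly', 'bird', 'cat'] (min_width=16, slack=1)
Line 4: ['with', 'library'] (min_width=12, slack=5)
Line 5: ['metal'] (min_width=5, slack=12)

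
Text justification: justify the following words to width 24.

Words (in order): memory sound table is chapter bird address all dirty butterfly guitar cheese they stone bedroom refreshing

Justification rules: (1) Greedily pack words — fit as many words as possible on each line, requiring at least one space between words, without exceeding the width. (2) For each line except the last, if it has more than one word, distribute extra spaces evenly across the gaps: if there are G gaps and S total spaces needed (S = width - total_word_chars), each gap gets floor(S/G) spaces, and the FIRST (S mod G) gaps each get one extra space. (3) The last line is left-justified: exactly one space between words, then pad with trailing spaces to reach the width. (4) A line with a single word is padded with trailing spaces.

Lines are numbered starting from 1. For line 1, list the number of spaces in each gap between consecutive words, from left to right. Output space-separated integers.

Line 1: ['memory', 'sound', 'table', 'is'] (min_width=21, slack=3)
Line 2: ['chapter', 'bird', 'address', 'all'] (min_width=24, slack=0)
Line 3: ['dirty', 'butterfly', 'guitar'] (min_width=22, slack=2)
Line 4: ['cheese', 'they', 'stone'] (min_width=17, slack=7)
Line 5: ['bedroom', 'refreshing'] (min_width=18, slack=6)

Answer: 2 2 2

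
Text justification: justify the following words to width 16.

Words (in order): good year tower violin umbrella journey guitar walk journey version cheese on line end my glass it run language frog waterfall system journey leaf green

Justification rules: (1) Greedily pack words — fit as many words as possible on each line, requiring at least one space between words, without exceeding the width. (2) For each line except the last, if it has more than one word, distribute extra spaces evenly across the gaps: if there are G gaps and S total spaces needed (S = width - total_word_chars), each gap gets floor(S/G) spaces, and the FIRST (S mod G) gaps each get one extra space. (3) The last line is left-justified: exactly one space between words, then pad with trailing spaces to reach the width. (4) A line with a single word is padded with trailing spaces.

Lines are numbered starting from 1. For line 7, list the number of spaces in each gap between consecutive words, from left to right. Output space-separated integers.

Line 1: ['good', 'year', 'tower'] (min_width=15, slack=1)
Line 2: ['violin', 'umbrella'] (min_width=15, slack=1)
Line 3: ['journey', 'guitar'] (min_width=14, slack=2)
Line 4: ['walk', 'journey'] (min_width=12, slack=4)
Line 5: ['version', 'cheese'] (min_width=14, slack=2)
Line 6: ['on', 'line', 'end', 'my'] (min_width=14, slack=2)
Line 7: ['glass', 'it', 'run'] (min_width=12, slack=4)
Line 8: ['language', 'frog'] (min_width=13, slack=3)
Line 9: ['waterfall', 'system'] (min_width=16, slack=0)
Line 10: ['journey', 'leaf'] (min_width=12, slack=4)
Line 11: ['green'] (min_width=5, slack=11)

Answer: 3 3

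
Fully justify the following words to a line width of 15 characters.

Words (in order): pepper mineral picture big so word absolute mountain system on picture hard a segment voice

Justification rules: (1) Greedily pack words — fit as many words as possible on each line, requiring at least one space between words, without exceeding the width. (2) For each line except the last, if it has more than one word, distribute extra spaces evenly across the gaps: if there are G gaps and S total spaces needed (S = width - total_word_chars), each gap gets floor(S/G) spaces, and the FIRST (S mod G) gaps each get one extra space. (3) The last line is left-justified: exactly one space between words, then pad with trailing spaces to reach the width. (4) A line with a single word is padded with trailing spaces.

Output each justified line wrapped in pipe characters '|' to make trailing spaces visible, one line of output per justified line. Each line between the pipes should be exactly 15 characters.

Answer: |pepper  mineral|
|picture  big so|
|word   absolute|
|mountain system|
|on picture hard|
|a segment voice|

Derivation:
Line 1: ['pepper', 'mineral'] (min_width=14, slack=1)
Line 2: ['picture', 'big', 'so'] (min_width=14, slack=1)
Line 3: ['word', 'absolute'] (min_width=13, slack=2)
Line 4: ['mountain', 'system'] (min_width=15, slack=0)
Line 5: ['on', 'picture', 'hard'] (min_width=15, slack=0)
Line 6: ['a', 'segment', 'voice'] (min_width=15, slack=0)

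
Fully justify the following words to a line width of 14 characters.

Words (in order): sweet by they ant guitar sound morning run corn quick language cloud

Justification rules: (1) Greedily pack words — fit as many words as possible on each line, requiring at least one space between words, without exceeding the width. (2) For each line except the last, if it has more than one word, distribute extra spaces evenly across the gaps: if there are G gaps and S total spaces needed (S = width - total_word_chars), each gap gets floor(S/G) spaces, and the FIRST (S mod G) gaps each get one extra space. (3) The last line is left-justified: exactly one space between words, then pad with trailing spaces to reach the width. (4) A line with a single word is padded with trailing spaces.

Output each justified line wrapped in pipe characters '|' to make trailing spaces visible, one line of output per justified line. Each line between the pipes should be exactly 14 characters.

Line 1: ['sweet', 'by', 'they'] (min_width=13, slack=1)
Line 2: ['ant', 'guitar'] (min_width=10, slack=4)
Line 3: ['sound', 'morning'] (min_width=13, slack=1)
Line 4: ['run', 'corn', 'quick'] (min_width=14, slack=0)
Line 5: ['language', 'cloud'] (min_width=14, slack=0)

Answer: |sweet  by they|
|ant     guitar|
|sound  morning|
|run corn quick|
|language cloud|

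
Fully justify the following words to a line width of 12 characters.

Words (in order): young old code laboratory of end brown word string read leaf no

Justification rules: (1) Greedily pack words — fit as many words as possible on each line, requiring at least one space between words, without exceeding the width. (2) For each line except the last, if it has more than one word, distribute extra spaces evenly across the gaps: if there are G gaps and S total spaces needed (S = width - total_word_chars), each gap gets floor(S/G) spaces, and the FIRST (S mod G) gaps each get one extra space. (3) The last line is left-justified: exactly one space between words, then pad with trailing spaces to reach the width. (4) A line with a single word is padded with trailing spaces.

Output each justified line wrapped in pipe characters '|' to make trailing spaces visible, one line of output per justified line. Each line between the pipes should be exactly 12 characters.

Line 1: ['young', 'old'] (min_width=9, slack=3)
Line 2: ['code'] (min_width=4, slack=8)
Line 3: ['laboratory'] (min_width=10, slack=2)
Line 4: ['of', 'end', 'brown'] (min_width=12, slack=0)
Line 5: ['word', 'string'] (min_width=11, slack=1)
Line 6: ['read', 'leaf', 'no'] (min_width=12, slack=0)

Answer: |young    old|
|code        |
|laboratory  |
|of end brown|
|word  string|
|read leaf no|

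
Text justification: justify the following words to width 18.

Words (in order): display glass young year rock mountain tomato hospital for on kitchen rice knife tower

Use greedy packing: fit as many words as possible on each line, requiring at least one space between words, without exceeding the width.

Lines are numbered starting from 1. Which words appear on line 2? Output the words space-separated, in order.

Line 1: ['display', 'glass'] (min_width=13, slack=5)
Line 2: ['young', 'year', 'rock'] (min_width=15, slack=3)
Line 3: ['mountain', 'tomato'] (min_width=15, slack=3)
Line 4: ['hospital', 'for', 'on'] (min_width=15, slack=3)
Line 5: ['kitchen', 'rice', 'knife'] (min_width=18, slack=0)
Line 6: ['tower'] (min_width=5, slack=13)

Answer: young year rock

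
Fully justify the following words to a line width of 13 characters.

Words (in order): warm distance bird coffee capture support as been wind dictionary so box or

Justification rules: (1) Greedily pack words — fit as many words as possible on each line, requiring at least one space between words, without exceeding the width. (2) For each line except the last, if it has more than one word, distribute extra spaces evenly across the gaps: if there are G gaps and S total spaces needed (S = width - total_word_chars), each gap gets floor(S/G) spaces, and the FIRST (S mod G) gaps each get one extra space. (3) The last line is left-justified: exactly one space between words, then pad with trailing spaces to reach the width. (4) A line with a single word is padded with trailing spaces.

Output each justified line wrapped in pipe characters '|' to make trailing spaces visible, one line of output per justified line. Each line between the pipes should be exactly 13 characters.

Line 1: ['warm', 'distance'] (min_width=13, slack=0)
Line 2: ['bird', 'coffee'] (min_width=11, slack=2)
Line 3: ['capture'] (min_width=7, slack=6)
Line 4: ['support', 'as'] (min_width=10, slack=3)
Line 5: ['been', 'wind'] (min_width=9, slack=4)
Line 6: ['dictionary', 'so'] (min_width=13, slack=0)
Line 7: ['box', 'or'] (min_width=6, slack=7)

Answer: |warm distance|
|bird   coffee|
|capture      |
|support    as|
|been     wind|
|dictionary so|
|box or       |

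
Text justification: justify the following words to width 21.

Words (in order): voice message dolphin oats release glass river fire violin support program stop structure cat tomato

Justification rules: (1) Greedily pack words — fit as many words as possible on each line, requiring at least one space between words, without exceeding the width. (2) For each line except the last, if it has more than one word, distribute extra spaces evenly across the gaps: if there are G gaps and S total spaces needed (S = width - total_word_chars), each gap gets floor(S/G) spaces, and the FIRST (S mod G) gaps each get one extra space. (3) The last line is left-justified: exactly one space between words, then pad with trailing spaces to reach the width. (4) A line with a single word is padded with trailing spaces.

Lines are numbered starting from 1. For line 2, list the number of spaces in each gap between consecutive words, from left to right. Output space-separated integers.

Line 1: ['voice', 'message', 'dolphin'] (min_width=21, slack=0)
Line 2: ['oats', 'release', 'glass'] (min_width=18, slack=3)
Line 3: ['river', 'fire', 'violin'] (min_width=17, slack=4)
Line 4: ['support', 'program', 'stop'] (min_width=20, slack=1)
Line 5: ['structure', 'cat', 'tomato'] (min_width=20, slack=1)

Answer: 3 2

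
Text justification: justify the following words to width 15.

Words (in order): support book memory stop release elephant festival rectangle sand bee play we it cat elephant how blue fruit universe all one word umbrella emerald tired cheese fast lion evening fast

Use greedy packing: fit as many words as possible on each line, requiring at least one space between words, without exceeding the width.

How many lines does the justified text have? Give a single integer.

Line 1: ['support', 'book'] (min_width=12, slack=3)
Line 2: ['memory', 'stop'] (min_width=11, slack=4)
Line 3: ['release'] (min_width=7, slack=8)
Line 4: ['elephant'] (min_width=8, slack=7)
Line 5: ['festival'] (min_width=8, slack=7)
Line 6: ['rectangle', 'sand'] (min_width=14, slack=1)
Line 7: ['bee', 'play', 'we', 'it'] (min_width=14, slack=1)
Line 8: ['cat', 'elephant'] (min_width=12, slack=3)
Line 9: ['how', 'blue', 'fruit'] (min_width=14, slack=1)
Line 10: ['universe', 'all'] (min_width=12, slack=3)
Line 11: ['one', 'word'] (min_width=8, slack=7)
Line 12: ['umbrella'] (min_width=8, slack=7)
Line 13: ['emerald', 'tired'] (min_width=13, slack=2)
Line 14: ['cheese', 'fast'] (min_width=11, slack=4)
Line 15: ['lion', 'evening'] (min_width=12, slack=3)
Line 16: ['fast'] (min_width=4, slack=11)
Total lines: 16

Answer: 16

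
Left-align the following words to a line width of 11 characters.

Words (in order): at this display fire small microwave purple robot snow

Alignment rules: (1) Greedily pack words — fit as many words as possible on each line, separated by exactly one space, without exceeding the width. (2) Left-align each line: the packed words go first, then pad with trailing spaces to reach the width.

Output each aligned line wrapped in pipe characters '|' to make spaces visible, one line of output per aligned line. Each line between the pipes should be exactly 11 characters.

Line 1: ['at', 'this'] (min_width=7, slack=4)
Line 2: ['display'] (min_width=7, slack=4)
Line 3: ['fire', 'small'] (min_width=10, slack=1)
Line 4: ['microwave'] (min_width=9, slack=2)
Line 5: ['purple'] (min_width=6, slack=5)
Line 6: ['robot', 'snow'] (min_width=10, slack=1)

Answer: |at this    |
|display    |
|fire small |
|microwave  |
|purple     |
|robot snow |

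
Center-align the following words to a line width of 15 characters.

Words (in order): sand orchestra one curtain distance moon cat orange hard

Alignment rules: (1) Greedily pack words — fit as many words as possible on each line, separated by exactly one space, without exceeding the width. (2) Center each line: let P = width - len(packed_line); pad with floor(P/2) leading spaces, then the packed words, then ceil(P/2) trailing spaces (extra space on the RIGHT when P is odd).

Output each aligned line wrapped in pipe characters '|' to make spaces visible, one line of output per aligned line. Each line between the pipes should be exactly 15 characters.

Line 1: ['sand', 'orchestra'] (min_width=14, slack=1)
Line 2: ['one', 'curtain'] (min_width=11, slack=4)
Line 3: ['distance', 'moon'] (min_width=13, slack=2)
Line 4: ['cat', 'orange', 'hard'] (min_width=15, slack=0)

Answer: |sand orchestra |
|  one curtain  |
| distance moon |
|cat orange hard|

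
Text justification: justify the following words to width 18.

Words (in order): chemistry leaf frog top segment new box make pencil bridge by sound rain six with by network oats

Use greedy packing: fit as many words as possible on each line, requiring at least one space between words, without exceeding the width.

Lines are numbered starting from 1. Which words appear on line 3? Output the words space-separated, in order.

Answer: new box make

Derivation:
Line 1: ['chemistry', 'leaf'] (min_width=14, slack=4)
Line 2: ['frog', 'top', 'segment'] (min_width=16, slack=2)
Line 3: ['new', 'box', 'make'] (min_width=12, slack=6)
Line 4: ['pencil', 'bridge', 'by'] (min_width=16, slack=2)
Line 5: ['sound', 'rain', 'six'] (min_width=14, slack=4)
Line 6: ['with', 'by', 'network'] (min_width=15, slack=3)
Line 7: ['oats'] (min_width=4, slack=14)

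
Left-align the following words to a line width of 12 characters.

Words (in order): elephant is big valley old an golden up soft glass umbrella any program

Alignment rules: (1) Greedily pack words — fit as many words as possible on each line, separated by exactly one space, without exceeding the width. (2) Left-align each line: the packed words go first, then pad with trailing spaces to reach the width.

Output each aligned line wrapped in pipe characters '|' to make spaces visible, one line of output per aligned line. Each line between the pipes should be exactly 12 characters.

Answer: |elephant is |
|big valley  |
|old an      |
|golden up   |
|soft glass  |
|umbrella any|
|program     |

Derivation:
Line 1: ['elephant', 'is'] (min_width=11, slack=1)
Line 2: ['big', 'valley'] (min_width=10, slack=2)
Line 3: ['old', 'an'] (min_width=6, slack=6)
Line 4: ['golden', 'up'] (min_width=9, slack=3)
Line 5: ['soft', 'glass'] (min_width=10, slack=2)
Line 6: ['umbrella', 'any'] (min_width=12, slack=0)
Line 7: ['program'] (min_width=7, slack=5)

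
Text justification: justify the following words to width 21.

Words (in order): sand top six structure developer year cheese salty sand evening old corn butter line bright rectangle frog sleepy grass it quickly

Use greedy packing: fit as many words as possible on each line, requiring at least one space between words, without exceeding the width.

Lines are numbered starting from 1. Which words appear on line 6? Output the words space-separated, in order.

Answer: rectangle frog sleepy

Derivation:
Line 1: ['sand', 'top', 'six'] (min_width=12, slack=9)
Line 2: ['structure', 'developer'] (min_width=19, slack=2)
Line 3: ['year', 'cheese', 'salty'] (min_width=17, slack=4)
Line 4: ['sand', 'evening', 'old', 'corn'] (min_width=21, slack=0)
Line 5: ['butter', 'line', 'bright'] (min_width=18, slack=3)
Line 6: ['rectangle', 'frog', 'sleepy'] (min_width=21, slack=0)
Line 7: ['grass', 'it', 'quickly'] (min_width=16, slack=5)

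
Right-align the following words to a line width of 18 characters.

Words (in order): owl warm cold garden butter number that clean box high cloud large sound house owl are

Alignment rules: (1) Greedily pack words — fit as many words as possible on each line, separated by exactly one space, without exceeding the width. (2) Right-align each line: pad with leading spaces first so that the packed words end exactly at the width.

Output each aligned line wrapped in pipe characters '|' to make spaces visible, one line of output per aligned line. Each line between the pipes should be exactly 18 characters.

Answer: |     owl warm cold|
|     garden butter|
| number that clean|
|    box high cloud|
| large sound house|
|           owl are|

Derivation:
Line 1: ['owl', 'warm', 'cold'] (min_width=13, slack=5)
Line 2: ['garden', 'butter'] (min_width=13, slack=5)
Line 3: ['number', 'that', 'clean'] (min_width=17, slack=1)
Line 4: ['box', 'high', 'cloud'] (min_width=14, slack=4)
Line 5: ['large', 'sound', 'house'] (min_width=17, slack=1)
Line 6: ['owl', 'are'] (min_width=7, slack=11)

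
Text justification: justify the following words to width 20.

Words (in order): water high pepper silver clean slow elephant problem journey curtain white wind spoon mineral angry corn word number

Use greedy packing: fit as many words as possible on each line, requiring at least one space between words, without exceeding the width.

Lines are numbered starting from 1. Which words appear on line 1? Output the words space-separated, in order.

Answer: water high pepper

Derivation:
Line 1: ['water', 'high', 'pepper'] (min_width=17, slack=3)
Line 2: ['silver', 'clean', 'slow'] (min_width=17, slack=3)
Line 3: ['elephant', 'problem'] (min_width=16, slack=4)
Line 4: ['journey', 'curtain'] (min_width=15, slack=5)
Line 5: ['white', 'wind', 'spoon'] (min_width=16, slack=4)
Line 6: ['mineral', 'angry', 'corn'] (min_width=18, slack=2)
Line 7: ['word', 'number'] (min_width=11, slack=9)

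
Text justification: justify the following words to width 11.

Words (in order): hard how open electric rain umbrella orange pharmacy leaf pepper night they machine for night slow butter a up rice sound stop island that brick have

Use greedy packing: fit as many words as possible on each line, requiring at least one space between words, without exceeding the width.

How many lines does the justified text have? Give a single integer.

Line 1: ['hard', 'how'] (min_width=8, slack=3)
Line 2: ['open'] (min_width=4, slack=7)
Line 3: ['electric'] (min_width=8, slack=3)
Line 4: ['rain'] (min_width=4, slack=7)
Line 5: ['umbrella'] (min_width=8, slack=3)
Line 6: ['orange'] (min_width=6, slack=5)
Line 7: ['pharmacy'] (min_width=8, slack=3)
Line 8: ['leaf', 'pepper'] (min_width=11, slack=0)
Line 9: ['night', 'they'] (min_width=10, slack=1)
Line 10: ['machine', 'for'] (min_width=11, slack=0)
Line 11: ['night', 'slow'] (min_width=10, slack=1)
Line 12: ['butter', 'a', 'up'] (min_width=11, slack=0)
Line 13: ['rice', 'sound'] (min_width=10, slack=1)
Line 14: ['stop', 'island'] (min_width=11, slack=0)
Line 15: ['that', 'brick'] (min_width=10, slack=1)
Line 16: ['have'] (min_width=4, slack=7)
Total lines: 16

Answer: 16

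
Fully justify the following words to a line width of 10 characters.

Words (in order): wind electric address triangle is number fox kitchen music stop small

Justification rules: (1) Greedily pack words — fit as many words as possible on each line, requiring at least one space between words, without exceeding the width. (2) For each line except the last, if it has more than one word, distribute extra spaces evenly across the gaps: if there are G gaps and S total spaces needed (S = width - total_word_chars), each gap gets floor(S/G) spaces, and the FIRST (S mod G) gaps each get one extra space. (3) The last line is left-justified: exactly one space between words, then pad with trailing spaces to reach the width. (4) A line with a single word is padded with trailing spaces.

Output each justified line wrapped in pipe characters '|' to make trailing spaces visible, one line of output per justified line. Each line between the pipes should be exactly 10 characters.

Line 1: ['wind'] (min_width=4, slack=6)
Line 2: ['electric'] (min_width=8, slack=2)
Line 3: ['address'] (min_width=7, slack=3)
Line 4: ['triangle'] (min_width=8, slack=2)
Line 5: ['is', 'number'] (min_width=9, slack=1)
Line 6: ['fox'] (min_width=3, slack=7)
Line 7: ['kitchen'] (min_width=7, slack=3)
Line 8: ['music', 'stop'] (min_width=10, slack=0)
Line 9: ['small'] (min_width=5, slack=5)

Answer: |wind      |
|electric  |
|address   |
|triangle  |
|is  number|
|fox       |
|kitchen   |
|music stop|
|small     |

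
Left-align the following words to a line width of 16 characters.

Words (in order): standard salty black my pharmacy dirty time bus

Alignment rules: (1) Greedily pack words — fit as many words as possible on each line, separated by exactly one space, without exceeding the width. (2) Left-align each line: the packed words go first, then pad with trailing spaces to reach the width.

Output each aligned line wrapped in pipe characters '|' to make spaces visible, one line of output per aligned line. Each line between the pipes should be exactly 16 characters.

Answer: |standard salty  |
|black my        |
|pharmacy dirty  |
|time bus        |

Derivation:
Line 1: ['standard', 'salty'] (min_width=14, slack=2)
Line 2: ['black', 'my'] (min_width=8, slack=8)
Line 3: ['pharmacy', 'dirty'] (min_width=14, slack=2)
Line 4: ['time', 'bus'] (min_width=8, slack=8)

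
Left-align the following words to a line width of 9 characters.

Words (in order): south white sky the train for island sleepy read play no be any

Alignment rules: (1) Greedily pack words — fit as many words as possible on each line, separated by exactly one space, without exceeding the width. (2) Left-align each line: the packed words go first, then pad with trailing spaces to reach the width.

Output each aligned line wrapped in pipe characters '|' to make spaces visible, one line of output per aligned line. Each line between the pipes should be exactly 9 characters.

Answer: |south    |
|white sky|
|the train|
|for      |
|island   |
|sleepy   |
|read play|
|no be any|

Derivation:
Line 1: ['south'] (min_width=5, slack=4)
Line 2: ['white', 'sky'] (min_width=9, slack=0)
Line 3: ['the', 'train'] (min_width=9, slack=0)
Line 4: ['for'] (min_width=3, slack=6)
Line 5: ['island'] (min_width=6, slack=3)
Line 6: ['sleepy'] (min_width=6, slack=3)
Line 7: ['read', 'play'] (min_width=9, slack=0)
Line 8: ['no', 'be', 'any'] (min_width=9, slack=0)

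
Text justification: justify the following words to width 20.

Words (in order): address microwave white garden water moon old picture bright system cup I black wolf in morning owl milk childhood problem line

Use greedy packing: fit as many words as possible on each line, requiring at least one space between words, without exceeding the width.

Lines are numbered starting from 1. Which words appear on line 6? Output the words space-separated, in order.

Line 1: ['address', 'microwave'] (min_width=17, slack=3)
Line 2: ['white', 'garden', 'water'] (min_width=18, slack=2)
Line 3: ['moon', 'old', 'picture'] (min_width=16, slack=4)
Line 4: ['bright', 'system', 'cup', 'I'] (min_width=19, slack=1)
Line 5: ['black', 'wolf', 'in'] (min_width=13, slack=7)
Line 6: ['morning', 'owl', 'milk'] (min_width=16, slack=4)
Line 7: ['childhood', 'problem'] (min_width=17, slack=3)
Line 8: ['line'] (min_width=4, slack=16)

Answer: morning owl milk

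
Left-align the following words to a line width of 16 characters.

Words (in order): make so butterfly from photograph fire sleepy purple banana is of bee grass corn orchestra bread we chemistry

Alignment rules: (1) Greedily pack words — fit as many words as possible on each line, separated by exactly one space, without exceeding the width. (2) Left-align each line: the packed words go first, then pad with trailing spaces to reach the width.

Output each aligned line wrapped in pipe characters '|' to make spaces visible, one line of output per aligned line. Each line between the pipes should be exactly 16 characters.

Answer: |make so         |
|butterfly from  |
|photograph fire |
|sleepy purple   |
|banana is of bee|
|grass corn      |
|orchestra bread |
|we chemistry    |

Derivation:
Line 1: ['make', 'so'] (min_width=7, slack=9)
Line 2: ['butterfly', 'from'] (min_width=14, slack=2)
Line 3: ['photograph', 'fire'] (min_width=15, slack=1)
Line 4: ['sleepy', 'purple'] (min_width=13, slack=3)
Line 5: ['banana', 'is', 'of', 'bee'] (min_width=16, slack=0)
Line 6: ['grass', 'corn'] (min_width=10, slack=6)
Line 7: ['orchestra', 'bread'] (min_width=15, slack=1)
Line 8: ['we', 'chemistry'] (min_width=12, slack=4)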